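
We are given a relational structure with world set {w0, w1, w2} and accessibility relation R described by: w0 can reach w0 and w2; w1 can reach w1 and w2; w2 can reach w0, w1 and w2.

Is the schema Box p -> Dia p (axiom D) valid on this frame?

Yes

Axiom D corresponds to the accessibility relation being serial.
Serial: yes — every world has a successor (e.g. w0 R w0).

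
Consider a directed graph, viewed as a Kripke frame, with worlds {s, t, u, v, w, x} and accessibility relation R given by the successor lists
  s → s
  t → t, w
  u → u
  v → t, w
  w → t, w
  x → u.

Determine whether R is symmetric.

No

Symmetric: no — v R t but not t R v.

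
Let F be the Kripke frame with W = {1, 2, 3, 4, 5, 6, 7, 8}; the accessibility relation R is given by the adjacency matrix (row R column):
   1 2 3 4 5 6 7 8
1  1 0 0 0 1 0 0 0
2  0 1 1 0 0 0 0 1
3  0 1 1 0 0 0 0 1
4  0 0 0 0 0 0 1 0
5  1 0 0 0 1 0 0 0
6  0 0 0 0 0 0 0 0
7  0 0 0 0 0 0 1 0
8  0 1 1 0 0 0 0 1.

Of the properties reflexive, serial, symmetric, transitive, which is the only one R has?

Reflexive: no — 4 is not related to itself.
Serial: no — 6 has no R-successor.
Symmetric: no — 4 R 7 but not 7 R 4.
Transitive: yes — every two-step R-path is closed by a direct edge.
Only transitive holds.

transitive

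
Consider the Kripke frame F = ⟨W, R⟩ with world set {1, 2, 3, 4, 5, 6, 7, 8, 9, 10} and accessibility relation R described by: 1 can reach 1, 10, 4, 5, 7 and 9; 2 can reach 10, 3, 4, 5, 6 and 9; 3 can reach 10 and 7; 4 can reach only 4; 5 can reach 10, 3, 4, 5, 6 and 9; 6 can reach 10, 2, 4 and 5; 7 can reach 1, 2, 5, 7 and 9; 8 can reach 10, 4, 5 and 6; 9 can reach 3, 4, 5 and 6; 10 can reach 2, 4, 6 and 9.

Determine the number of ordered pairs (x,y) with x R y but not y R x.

Enumerating: (1,10), (1,4), (1,5), (1,9), (10,4), (10,9), (2,3), (2,4), (2,5), (2,9), (3,10), (3,7), … and 14 more.
Total: 26.

26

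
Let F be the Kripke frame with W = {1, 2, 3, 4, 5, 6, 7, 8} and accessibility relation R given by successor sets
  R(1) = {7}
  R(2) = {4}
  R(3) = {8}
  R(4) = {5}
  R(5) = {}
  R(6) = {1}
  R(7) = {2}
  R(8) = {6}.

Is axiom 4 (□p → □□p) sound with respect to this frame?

No

Axiom 4 corresponds to the accessibility relation being transitive.
Transitive: no — 1 R 7 and 7 R 2, but not 1 R 2.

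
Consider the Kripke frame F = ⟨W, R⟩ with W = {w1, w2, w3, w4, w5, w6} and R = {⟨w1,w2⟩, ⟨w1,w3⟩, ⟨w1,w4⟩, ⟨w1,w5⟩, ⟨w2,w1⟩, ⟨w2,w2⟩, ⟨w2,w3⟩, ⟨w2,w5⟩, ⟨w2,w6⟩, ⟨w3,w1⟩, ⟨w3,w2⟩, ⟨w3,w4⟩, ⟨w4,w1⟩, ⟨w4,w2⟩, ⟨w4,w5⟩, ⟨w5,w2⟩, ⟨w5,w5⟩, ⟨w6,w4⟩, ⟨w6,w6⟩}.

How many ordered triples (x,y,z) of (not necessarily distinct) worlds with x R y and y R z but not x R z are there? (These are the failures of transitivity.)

Enumerating: (w1,w2,w1), (w1,w2,w6), (w1,w3,w1), (w1,w4,w1), (w2,w1,w4), (w2,w3,w4), (w2,w6,w4), (w3,w1,w3), (w3,w1,w5), (w3,w2,w3), (w3,w2,w5), (w3,w2,w6), … and 11 more.
Total: 23.

23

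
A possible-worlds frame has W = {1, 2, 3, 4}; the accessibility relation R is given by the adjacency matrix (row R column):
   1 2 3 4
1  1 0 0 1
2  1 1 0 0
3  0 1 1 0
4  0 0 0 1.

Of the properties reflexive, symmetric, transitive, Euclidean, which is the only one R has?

Reflexive: yes — every world is R-related to itself.
Symmetric: no — 1 R 4 but not 4 R 1.
Transitive: no — 2 R 1 and 1 R 4, but not 2 R 4.
Euclidean: no — 1 R 4 and 1 R 1, but not 4 R 1.
Only reflexive holds.

reflexive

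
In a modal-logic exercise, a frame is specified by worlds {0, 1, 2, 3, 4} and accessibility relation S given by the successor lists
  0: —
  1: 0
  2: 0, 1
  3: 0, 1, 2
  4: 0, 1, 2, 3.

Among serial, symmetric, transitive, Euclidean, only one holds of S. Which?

transitive

Serial: no — 0 has no S-successor.
Symmetric: no — 1 S 0 but not 0 S 1.
Transitive: yes — every two-step S-path is closed by a direct edge.
Euclidean: no — 2 S 0 and 2 S 1, but not 0 S 1.
Only transitive holds.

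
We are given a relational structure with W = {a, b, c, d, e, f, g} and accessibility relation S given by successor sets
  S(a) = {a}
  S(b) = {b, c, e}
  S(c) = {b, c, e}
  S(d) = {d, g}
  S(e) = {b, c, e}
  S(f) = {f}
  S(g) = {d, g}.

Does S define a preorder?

Reflexive: yes — every world is S-related to itself.
Transitive: yes — every two-step S-path is closed by a direct edge.
So S is a preorder.

Yes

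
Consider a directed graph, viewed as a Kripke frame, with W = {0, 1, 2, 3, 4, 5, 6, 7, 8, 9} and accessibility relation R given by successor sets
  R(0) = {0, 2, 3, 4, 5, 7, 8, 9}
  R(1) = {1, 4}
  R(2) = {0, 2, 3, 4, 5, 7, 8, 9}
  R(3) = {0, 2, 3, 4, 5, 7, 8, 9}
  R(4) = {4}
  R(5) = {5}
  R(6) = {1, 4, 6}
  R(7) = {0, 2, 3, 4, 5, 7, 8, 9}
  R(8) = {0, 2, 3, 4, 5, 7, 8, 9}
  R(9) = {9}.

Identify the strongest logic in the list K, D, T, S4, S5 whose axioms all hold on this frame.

S4

Serial (axiom D): yes — every world has a successor (e.g. 0 R 0).
Reflexive (axiom T): yes — every world is R-related to itself.
Transitive (axiom 4): yes — every two-step R-path is closed by a direct edge.
Euclidean (axiom 5): no — 0 R 4 and 0 R 2, but not 4 R 2.
So F validates K, D, T, S4; S5 would additionally require R to be Euclidean. The strongest is S4.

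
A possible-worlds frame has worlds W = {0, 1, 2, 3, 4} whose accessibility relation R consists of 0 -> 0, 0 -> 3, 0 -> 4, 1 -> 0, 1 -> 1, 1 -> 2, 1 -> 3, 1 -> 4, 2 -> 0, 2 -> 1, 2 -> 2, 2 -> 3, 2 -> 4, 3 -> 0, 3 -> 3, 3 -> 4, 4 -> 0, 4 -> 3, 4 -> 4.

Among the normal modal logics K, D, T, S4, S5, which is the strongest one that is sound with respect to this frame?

Serial (axiom D): yes — every world has a successor (e.g. 0 R 0).
Reflexive (axiom T): yes — every world is R-related to itself.
Transitive (axiom 4): yes — every two-step R-path is closed by a direct edge.
Euclidean (axiom 5): no — 1 R 0 and 1 R 2, but not 0 R 2.
So F validates K, D, T, S4; S5 would additionally require R to be Euclidean. The strongest is S4.

S4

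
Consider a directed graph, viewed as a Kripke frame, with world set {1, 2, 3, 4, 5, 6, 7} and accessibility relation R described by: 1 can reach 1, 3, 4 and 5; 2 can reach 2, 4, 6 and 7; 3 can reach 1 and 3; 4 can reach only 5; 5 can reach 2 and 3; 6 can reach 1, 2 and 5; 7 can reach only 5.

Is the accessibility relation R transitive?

No

Transitive: no — 1 R 5 and 5 R 2, but not 1 R 2.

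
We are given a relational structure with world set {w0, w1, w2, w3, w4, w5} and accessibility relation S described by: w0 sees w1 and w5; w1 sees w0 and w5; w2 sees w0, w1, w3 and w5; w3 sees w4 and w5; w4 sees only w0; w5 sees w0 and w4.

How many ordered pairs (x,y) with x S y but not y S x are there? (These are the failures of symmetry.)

Enumerating: (w1,w5), (w2,w0), (w2,w1), (w2,w3), (w2,w5), (w3,w4), (w3,w5), (w4,w0), (w5,w4).

9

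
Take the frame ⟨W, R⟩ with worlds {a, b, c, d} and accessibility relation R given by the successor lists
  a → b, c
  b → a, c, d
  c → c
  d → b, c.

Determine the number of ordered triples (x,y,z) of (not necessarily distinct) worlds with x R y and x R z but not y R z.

10

Enumerating: (a,b,b), (a,c,b), (b,a,a), (b,a,d), (b,c,a), (b,c,d), (b,d,a), (b,d,d), (d,b,b), (d,c,b).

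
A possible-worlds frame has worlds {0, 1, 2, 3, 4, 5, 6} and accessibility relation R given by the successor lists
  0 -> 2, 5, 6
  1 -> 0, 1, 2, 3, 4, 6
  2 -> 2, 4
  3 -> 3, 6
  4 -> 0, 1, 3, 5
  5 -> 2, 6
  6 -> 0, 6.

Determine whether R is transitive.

Transitive: no — 0 R 2 and 2 R 4, but not 0 R 4.

No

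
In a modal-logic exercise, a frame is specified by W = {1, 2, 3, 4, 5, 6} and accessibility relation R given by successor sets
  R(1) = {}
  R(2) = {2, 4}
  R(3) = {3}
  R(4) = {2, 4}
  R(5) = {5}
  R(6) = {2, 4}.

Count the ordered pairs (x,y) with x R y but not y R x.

Enumerating: (6,2), (6,4).

2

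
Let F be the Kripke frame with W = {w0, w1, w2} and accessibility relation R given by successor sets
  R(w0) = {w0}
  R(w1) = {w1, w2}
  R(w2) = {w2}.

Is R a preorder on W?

Yes

Reflexive: yes — every world is R-related to itself.
Transitive: yes — every two-step R-path is closed by a direct edge.
So R is a preorder.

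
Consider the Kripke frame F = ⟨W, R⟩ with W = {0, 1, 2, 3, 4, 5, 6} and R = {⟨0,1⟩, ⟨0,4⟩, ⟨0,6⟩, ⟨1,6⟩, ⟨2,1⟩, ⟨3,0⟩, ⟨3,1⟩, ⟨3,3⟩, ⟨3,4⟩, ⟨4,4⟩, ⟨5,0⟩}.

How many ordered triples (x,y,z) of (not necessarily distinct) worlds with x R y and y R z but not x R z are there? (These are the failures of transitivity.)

6

Enumerating: (2,1,6), (3,0,6), (3,1,6), (5,0,1), (5,0,4), (5,0,6).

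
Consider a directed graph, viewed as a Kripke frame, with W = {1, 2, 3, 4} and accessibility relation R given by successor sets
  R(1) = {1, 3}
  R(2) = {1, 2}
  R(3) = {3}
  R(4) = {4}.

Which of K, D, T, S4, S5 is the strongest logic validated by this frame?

Serial (axiom D): yes — every world has a successor (e.g. 1 R 1).
Reflexive (axiom T): yes — every world is R-related to itself.
Transitive (axiom 4): no — 2 R 1 and 1 R 3, but not 2 R 3.
Euclidean (axiom 5): no — 1 R 3 and 1 R 1, but not 3 R 1.
So F validates K, D, T; S4 would additionally require R to be transitive. The strongest is T.

T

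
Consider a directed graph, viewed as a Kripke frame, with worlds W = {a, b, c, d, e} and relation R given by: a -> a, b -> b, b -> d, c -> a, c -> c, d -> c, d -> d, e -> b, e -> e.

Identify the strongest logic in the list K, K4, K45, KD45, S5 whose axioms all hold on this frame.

Transitive (axiom 4): no — b R d and d R c, but not b R c.
Euclidean (axiom 5): no — b R d and b R b, but not d R b.
Serial (axiom D): yes — every world has a successor (e.g. a R a).
Reflexive (axiom T): yes — every world is R-related to itself.
So F validates K; K4 would additionally require R to be transitive. The strongest is K.

K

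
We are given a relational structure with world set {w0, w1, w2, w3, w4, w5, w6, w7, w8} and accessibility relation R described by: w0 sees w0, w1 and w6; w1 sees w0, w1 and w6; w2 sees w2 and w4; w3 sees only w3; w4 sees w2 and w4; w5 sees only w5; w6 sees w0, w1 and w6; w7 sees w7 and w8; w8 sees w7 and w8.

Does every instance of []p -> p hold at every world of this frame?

Yes

The schema T characterises exactly the reflexive frames.
Reflexive: yes — every world is R-related to itself.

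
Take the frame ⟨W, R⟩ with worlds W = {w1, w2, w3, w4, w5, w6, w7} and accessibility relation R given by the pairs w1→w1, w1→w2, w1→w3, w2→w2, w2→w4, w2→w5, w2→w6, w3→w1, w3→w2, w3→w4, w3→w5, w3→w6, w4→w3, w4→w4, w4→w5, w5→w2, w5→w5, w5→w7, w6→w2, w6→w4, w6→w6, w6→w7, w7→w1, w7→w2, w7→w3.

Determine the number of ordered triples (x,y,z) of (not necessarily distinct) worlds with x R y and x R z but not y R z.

36

Enumerating: (w1,w2,w1), (w1,w2,w3), (w1,w3,w3), (w2,w4,w2), (w2,w4,w6), (w2,w5,w4), (w2,w5,w6), (w2,w6,w5), (w3,w1,w4), (w3,w1,w5), (w3,w1,w6), (w3,w2,w1), … and 24 more.
Total: 36.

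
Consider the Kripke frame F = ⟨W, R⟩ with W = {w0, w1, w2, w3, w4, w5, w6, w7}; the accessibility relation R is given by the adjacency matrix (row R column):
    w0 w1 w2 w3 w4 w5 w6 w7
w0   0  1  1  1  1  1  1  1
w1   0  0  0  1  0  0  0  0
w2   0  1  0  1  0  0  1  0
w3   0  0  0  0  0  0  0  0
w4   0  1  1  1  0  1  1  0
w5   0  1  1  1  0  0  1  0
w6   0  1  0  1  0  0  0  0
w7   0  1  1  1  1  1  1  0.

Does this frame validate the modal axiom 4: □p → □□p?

The schema 4 characterises exactly the transitive frames.
Transitive: yes — every two-step R-path is closed by a direct edge.

Yes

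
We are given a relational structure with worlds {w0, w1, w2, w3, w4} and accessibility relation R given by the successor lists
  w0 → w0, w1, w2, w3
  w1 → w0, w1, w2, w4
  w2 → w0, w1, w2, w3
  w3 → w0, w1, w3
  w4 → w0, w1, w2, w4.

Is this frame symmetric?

No

Symmetric: no — w2 R w3 but not w3 R w2.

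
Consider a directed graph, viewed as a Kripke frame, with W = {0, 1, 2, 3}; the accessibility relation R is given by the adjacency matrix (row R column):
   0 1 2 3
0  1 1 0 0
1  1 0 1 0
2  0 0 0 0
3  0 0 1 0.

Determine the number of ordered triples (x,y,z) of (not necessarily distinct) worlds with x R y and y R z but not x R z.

2

Enumerating: (0,1,2), (1,0,1).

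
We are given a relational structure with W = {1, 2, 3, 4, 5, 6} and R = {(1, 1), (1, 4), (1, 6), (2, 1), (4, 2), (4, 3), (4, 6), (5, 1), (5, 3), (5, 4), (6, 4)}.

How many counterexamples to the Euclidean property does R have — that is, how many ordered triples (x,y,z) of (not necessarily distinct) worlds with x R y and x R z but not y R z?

Enumerating: (1,4,1), (1,4,4), (1,6,1), (1,6,6), (4,2,2), (4,2,3), (4,2,6), (4,3,2), (4,3,3), (4,3,6), (4,6,2), (4,6,3), … and 8 more.
Total: 20.

20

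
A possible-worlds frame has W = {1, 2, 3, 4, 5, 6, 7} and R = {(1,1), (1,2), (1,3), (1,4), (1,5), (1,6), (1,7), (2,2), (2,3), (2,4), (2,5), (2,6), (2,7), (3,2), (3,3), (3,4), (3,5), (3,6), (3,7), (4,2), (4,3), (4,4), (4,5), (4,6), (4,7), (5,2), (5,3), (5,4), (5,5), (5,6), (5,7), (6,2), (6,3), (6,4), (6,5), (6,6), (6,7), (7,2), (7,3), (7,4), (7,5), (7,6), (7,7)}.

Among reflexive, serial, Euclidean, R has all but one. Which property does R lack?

Euclidean

Reflexive: yes — every world is R-related to itself.
Serial: yes — every world has a successor (e.g. 1 R 1).
Euclidean: no — 1 R 2 and 1 R 1, but not 2 R 1.
Only Euclidean fails.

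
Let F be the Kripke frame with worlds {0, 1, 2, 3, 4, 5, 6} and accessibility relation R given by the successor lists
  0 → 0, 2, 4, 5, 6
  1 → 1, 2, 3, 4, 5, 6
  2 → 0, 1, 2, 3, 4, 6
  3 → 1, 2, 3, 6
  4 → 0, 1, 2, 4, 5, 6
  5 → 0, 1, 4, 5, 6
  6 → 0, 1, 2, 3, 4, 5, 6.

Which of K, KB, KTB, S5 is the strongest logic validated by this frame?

KTB

Symmetric (axiom B): yes — every pair in R has its reverse in R.
Reflexive (axiom T): yes — every world is R-related to itself.
Euclidean (axiom 5): no — 0 R 2 and 0 R 5, but not 2 R 5.
So F validates K, KB, KTB; S5 would additionally require R to be Euclidean. The strongest is KTB.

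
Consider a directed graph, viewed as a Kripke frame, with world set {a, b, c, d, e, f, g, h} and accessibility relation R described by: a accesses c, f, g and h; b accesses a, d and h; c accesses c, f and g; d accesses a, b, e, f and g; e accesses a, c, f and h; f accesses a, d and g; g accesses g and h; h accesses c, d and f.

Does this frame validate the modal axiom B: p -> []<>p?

Axiom B corresponds to the accessibility relation being symmetric.
Symmetric: no — a R c but not c R a.

No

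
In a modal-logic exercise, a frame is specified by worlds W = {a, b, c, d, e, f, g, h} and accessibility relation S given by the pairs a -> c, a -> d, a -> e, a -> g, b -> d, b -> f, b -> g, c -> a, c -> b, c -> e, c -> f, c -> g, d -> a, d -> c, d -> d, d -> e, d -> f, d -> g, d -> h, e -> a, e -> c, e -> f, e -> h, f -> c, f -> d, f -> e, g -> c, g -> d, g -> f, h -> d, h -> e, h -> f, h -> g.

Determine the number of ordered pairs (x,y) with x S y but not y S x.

Enumerating: (a,g), (b,d), (b,f), (b,g), (c,b), (d,c), (d,e), (g,f), (h,f), (h,g).

10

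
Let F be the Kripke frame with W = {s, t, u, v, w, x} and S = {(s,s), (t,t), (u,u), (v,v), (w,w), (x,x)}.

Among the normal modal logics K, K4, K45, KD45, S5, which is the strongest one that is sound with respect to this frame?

Transitive (axiom 4): yes — every two-step S-path is closed by a direct edge.
Euclidean (axiom 5): yes — any two successors of a common world are S-related.
Serial (axiom D): yes — every world has a successor (e.g. s S s).
Reflexive (axiom T): yes — every world is S-related to itself.
So F validates K, K4, K45, KD45, S5. The strongest is S5.

S5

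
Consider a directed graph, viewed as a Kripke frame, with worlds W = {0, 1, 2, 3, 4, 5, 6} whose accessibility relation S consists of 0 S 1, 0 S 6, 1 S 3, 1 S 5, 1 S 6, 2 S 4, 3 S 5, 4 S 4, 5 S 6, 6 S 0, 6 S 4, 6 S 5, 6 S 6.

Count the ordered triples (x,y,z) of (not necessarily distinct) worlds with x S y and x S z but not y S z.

17

Enumerating: (0,1,1), (0,6,1), (1,3,3), (1,3,6), (1,5,3), (1,5,5), (1,6,3), (3,5,5), (6,0,0), (6,0,4), (6,0,5), (6,4,0), (6,4,5), (6,4,6), (6,5,0), (6,5,4), (6,5,5).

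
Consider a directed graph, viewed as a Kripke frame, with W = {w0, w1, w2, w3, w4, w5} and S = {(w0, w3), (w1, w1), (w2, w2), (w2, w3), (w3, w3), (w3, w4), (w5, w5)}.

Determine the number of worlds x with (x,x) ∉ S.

Enumerating: w0, w4.

2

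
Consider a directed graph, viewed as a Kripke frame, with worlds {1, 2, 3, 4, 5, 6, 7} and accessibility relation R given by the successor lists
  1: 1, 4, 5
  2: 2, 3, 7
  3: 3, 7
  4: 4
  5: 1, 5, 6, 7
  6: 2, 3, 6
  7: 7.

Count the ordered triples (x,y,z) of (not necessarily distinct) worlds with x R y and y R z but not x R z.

7

Enumerating: (1,5,6), (1,5,7), (5,1,4), (5,6,2), (5,6,3), (6,2,7), (6,3,7).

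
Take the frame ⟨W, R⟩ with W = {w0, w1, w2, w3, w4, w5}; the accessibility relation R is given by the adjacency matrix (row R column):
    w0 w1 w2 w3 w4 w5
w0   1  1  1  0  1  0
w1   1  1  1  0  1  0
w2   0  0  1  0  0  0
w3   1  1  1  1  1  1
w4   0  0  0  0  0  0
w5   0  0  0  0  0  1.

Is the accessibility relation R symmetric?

No

Symmetric: no — w0 R w2 but not w2 R w0.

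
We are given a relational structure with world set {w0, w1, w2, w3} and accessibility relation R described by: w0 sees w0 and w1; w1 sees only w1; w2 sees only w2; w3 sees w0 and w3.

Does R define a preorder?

No

Reflexive: yes — every world is R-related to itself.
Transitive: no — w3 R w0 and w0 R w1, but not w3 R w1.
So R is not a preorder.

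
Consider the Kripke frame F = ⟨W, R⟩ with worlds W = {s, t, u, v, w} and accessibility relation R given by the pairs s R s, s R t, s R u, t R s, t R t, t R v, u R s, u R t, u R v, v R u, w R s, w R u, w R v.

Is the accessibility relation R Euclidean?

No

Euclidean: no — s R t and s R u, but not t R u.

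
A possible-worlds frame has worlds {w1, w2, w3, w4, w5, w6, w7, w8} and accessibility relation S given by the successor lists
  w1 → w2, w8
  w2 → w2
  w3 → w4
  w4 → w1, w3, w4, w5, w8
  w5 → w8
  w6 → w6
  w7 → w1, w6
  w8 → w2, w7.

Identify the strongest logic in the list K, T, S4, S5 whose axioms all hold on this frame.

K

Reflexive (axiom T): no — w1 is not related to itself.
Transitive (axiom 4): no — w1 S w8 and w8 S w7, but not w1 S w7.
Euclidean (axiom 5): no — w1 S w2 and w1 S w8, but not w2 S w8.
So F validates K; T would additionally require S to be reflexive. The strongest is K.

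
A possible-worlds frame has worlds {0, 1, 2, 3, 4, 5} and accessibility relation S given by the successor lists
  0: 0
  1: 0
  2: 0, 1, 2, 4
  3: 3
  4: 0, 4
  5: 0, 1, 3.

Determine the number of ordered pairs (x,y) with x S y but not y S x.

Enumerating: (1,0), (2,0), (2,1), (2,4), (4,0), (5,0), (5,1), (5,3).

8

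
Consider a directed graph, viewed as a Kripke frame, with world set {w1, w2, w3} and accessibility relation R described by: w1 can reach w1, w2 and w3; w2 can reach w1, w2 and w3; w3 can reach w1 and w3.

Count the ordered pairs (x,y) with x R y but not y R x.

Enumerating: (w2,w3).

1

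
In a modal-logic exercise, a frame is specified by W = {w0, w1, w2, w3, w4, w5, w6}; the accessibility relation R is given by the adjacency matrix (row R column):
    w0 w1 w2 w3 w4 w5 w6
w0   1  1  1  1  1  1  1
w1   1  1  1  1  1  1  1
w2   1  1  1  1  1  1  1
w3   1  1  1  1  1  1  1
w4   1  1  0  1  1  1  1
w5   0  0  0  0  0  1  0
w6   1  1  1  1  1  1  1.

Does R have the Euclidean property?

No

Euclidean: no — w0 R w4 and w0 R w2, but not w4 R w2.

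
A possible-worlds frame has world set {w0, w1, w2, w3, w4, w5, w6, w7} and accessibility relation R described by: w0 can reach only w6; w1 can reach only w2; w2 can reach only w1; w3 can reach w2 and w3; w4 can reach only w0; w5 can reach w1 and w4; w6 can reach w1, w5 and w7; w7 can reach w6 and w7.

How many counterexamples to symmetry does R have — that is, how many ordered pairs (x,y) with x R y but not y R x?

7

Enumerating: (w0,w6), (w3,w2), (w4,w0), (w5,w1), (w5,w4), (w6,w1), (w6,w5).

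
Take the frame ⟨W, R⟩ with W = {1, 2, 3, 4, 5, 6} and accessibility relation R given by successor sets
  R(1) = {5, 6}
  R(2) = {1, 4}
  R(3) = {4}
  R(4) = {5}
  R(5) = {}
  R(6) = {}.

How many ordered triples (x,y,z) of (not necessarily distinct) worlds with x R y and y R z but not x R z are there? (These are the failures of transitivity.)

4

Enumerating: (2,1,5), (2,1,6), (2,4,5), (3,4,5).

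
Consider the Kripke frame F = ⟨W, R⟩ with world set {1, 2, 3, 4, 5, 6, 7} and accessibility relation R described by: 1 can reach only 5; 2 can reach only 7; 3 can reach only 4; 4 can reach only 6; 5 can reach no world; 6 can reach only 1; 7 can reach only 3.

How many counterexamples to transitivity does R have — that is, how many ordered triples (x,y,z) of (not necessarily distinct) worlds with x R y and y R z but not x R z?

5

Enumerating: (2,7,3), (3,4,6), (4,6,1), (6,1,5), (7,3,4).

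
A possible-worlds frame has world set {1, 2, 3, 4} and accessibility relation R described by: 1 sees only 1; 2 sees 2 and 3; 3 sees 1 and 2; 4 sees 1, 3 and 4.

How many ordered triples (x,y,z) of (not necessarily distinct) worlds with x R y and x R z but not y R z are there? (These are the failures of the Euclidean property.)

Enumerating: (2,3,3), (3,1,2), (3,2,1), (4,1,3), (4,1,4), (4,3,3), (4,3,4).

7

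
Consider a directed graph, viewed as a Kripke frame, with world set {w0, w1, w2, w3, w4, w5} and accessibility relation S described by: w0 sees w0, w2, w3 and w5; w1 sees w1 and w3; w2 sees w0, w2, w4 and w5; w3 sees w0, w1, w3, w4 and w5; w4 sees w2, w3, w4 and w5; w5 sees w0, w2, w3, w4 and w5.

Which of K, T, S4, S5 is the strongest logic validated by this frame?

T

Reflexive (axiom T): yes — every world is S-related to itself.
Transitive (axiom 4): no — w0 S w2 and w2 S w4, but not w0 S w4.
Euclidean (axiom 5): no — w0 S w2 and w0 S w3, but not w2 S w3.
So F validates K, T; S4 would additionally require S to be transitive. The strongest is T.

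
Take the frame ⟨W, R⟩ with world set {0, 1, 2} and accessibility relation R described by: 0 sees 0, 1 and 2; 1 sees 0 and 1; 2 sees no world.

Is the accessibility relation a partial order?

No

Reflexive: no — 2 is not related to itself.
Transitive: no — 1 R 0 and 0 R 2, but not 1 R 2.
Antisymmetric: no — 0 R 1 and 1 R 0 with 0 ≠ 1.
So R is not a partial order.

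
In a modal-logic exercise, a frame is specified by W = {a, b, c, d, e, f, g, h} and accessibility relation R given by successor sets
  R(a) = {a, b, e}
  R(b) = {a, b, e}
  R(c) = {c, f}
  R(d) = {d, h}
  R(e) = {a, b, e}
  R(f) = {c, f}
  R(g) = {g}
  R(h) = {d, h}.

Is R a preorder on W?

Yes

Reflexive: yes — every world is R-related to itself.
Transitive: yes — every two-step R-path is closed by a direct edge.
So R is a preorder.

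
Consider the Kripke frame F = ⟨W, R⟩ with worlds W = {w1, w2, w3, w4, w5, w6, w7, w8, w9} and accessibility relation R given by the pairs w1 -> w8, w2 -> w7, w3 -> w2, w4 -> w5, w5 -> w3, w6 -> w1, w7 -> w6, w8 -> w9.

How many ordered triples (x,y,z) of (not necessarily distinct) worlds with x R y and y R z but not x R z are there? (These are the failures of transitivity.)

Enumerating: (w1,w8,w9), (w2,w7,w6), (w3,w2,w7), (w4,w5,w3), (w5,w3,w2), (w6,w1,w8), (w7,w6,w1).

7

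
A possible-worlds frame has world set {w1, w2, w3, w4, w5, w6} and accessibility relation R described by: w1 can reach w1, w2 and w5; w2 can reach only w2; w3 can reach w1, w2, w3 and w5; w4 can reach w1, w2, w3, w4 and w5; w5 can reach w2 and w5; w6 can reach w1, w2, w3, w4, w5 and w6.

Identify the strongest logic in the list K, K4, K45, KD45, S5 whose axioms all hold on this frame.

Transitive (axiom 4): yes — every two-step R-path is closed by a direct edge.
Euclidean (axiom 5): no — w1 R w2 and w1 R w5, but not w2 R w5.
Serial (axiom D): yes — every world has a successor (e.g. w1 R w1).
Reflexive (axiom T): yes — every world is R-related to itself.
So F validates K, K4; K45 would additionally require R to be Euclidean. The strongest is K4.

K4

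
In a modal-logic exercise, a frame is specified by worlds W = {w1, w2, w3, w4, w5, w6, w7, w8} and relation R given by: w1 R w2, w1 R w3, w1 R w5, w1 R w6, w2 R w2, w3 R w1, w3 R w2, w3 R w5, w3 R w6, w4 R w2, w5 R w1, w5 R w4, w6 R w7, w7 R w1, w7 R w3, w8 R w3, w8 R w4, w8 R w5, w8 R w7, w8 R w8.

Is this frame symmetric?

No

Symmetric: no — w1 R w2 but not w2 R w1.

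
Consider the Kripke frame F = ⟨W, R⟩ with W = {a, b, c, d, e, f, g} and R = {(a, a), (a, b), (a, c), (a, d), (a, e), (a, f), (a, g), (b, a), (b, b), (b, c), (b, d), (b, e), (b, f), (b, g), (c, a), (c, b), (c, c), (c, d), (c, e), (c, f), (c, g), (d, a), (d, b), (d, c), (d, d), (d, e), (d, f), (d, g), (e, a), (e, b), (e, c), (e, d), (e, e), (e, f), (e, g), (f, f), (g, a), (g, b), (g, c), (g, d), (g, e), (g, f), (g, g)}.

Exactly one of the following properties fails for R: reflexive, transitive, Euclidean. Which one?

Euclidean

Reflexive: yes — every world is R-related to itself.
Transitive: yes — every two-step R-path is closed by a direct edge.
Euclidean: no — a R f and a R b, but not f R b.
Only Euclidean fails.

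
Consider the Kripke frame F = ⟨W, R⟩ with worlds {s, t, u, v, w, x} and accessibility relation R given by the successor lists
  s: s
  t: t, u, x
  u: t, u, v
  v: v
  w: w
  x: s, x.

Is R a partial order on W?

Reflexive: yes — every world is R-related to itself.
Transitive: no — t R u and u R v, but not t R v.
Antisymmetric: no — t R u and u R t with t ≠ u.
So R is not a partial order.

No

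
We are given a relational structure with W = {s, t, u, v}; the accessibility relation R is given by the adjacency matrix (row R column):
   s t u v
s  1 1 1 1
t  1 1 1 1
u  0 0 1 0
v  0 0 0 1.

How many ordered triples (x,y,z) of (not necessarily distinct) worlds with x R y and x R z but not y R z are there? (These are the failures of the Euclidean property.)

Enumerating: (s,u,s), (s,u,t), (s,u,v), (s,v,s), (s,v,t), (s,v,u), (t,u,s), (t,u,t), (t,u,v), (t,v,s), (t,v,t), (t,v,u).

12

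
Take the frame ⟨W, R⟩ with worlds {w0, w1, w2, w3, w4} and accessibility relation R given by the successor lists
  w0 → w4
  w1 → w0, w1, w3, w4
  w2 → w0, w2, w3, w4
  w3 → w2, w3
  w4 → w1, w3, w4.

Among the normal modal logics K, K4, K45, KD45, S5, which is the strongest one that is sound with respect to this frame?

Transitive (axiom 4): no — w0 R w4 and w4 R w1, but not w0 R w1.
Euclidean (axiom 5): no — w1 R w0 and w1 R w3, but not w0 R w3.
Serial (axiom D): yes — every world has a successor (e.g. w0 R w4).
Reflexive (axiom T): no — w0 is not related to itself.
So F validates K; K4 would additionally require R to be transitive. The strongest is K.

K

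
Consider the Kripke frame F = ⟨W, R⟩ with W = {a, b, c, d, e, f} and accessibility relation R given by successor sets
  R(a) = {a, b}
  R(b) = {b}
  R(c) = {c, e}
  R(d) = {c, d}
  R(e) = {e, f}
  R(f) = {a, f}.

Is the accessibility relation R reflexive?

Yes

Reflexive: yes — every world is R-related to itself.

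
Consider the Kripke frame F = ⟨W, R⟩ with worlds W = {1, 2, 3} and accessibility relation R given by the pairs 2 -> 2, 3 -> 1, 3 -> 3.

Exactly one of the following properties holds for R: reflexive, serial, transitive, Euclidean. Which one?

transitive

Reflexive: no — 1 is not related to itself.
Serial: no — 1 has no R-successor.
Transitive: yes — every two-step R-path is closed by a direct edge.
Euclidean: no — 3 R 1 and 3 R 1, but not 1 R 1.
Only transitive holds.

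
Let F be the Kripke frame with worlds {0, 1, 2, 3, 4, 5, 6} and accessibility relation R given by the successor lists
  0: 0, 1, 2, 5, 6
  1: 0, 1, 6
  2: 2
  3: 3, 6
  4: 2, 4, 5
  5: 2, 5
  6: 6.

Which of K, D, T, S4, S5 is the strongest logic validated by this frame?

T

Serial (axiom D): yes — every world has a successor (e.g. 0 R 0).
Reflexive (axiom T): yes — every world is R-related to itself.
Transitive (axiom 4): no — 1 R 0 and 0 R 2, but not 1 R 2.
Euclidean (axiom 5): no — 0 R 1 and 0 R 2, but not 1 R 2.
So F validates K, D, T; S4 would additionally require R to be transitive. The strongest is T.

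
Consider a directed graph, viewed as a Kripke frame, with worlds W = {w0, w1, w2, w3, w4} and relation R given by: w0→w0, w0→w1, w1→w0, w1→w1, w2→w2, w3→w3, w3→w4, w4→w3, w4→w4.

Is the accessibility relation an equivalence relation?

Reflexive: yes — every world is R-related to itself.
Symmetric: yes — every pair in R has its reverse in R.
Transitive: yes — every two-step R-path is closed by a direct edge.
So R is an equivalence relation.

Yes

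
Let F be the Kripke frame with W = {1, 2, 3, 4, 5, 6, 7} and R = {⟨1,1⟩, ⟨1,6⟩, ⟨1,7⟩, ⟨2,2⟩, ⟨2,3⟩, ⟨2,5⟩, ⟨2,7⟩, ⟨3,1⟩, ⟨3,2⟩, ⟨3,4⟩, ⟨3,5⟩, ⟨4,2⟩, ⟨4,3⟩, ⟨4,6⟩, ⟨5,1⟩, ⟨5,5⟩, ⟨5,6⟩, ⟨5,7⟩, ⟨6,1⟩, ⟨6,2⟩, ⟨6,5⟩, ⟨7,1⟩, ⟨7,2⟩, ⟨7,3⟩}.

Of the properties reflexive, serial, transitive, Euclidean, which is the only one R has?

Reflexive: no — 3 is not related to itself.
Serial: yes — every world has a successor (e.g. 1 R 1).
Transitive: no — 1 R 6 and 6 R 2, but not 1 R 2.
Euclidean: no — 1 R 6 and 1 R 7, but not 6 R 7.
Only serial holds.

serial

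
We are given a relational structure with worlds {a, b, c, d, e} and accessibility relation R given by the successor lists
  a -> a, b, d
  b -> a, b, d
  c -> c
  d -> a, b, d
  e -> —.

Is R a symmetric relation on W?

Symmetric: yes — every pair in R has its reverse in R.

Yes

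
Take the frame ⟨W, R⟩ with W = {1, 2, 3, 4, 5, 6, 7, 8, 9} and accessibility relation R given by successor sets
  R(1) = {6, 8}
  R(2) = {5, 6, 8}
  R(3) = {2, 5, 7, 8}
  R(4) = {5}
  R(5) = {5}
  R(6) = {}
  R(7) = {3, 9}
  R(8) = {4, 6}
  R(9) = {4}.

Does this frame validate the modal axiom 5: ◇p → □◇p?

No

The schema 5 characterises exactly the Euclidean frames.
Euclidean: no — 1 R 6 and 1 R 8, but not 6 R 8.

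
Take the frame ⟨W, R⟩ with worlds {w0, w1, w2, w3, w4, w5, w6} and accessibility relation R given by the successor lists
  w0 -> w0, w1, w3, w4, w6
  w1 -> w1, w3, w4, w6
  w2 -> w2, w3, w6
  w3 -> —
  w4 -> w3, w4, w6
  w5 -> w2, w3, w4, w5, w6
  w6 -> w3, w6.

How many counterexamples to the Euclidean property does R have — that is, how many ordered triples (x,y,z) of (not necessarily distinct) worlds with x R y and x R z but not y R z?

40

Enumerating: (w0,w1,w0), (w0,w3,w0), (w0,w3,w1), (w0,w3,w3), (w0,w3,w4), (w0,w3,w6), (w0,w4,w0), (w0,w4,w1), (w0,w6,w0), (w0,w6,w1), (w0,w6,w4), (w1,w3,w1), … and 28 more.
Total: 40.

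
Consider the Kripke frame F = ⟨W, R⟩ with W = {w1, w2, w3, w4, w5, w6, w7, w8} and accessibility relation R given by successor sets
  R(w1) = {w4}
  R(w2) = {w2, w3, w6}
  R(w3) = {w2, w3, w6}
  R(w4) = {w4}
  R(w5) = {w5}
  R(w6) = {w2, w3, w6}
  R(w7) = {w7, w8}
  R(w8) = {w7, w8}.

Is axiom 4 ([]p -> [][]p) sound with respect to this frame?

The schema 4 characterises exactly the transitive frames.
Transitive: yes — every two-step R-path is closed by a direct edge.

Yes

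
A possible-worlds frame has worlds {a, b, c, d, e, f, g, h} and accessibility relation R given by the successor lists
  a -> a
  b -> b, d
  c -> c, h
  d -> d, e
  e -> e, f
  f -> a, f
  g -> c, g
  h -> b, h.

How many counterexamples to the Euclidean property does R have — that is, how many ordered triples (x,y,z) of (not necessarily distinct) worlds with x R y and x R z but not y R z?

7

Enumerating: (b,d,b), (c,h,c), (d,e,d), (e,f,e), (f,a,f), (g,c,g), (h,b,h).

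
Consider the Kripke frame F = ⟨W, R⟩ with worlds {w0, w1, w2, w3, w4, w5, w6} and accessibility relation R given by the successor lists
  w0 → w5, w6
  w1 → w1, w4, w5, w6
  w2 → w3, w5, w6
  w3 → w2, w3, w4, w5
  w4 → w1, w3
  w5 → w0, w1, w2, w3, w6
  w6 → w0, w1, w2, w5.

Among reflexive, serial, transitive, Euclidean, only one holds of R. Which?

serial

Reflexive: no — w0 is not related to itself.
Serial: yes — every world has a successor (e.g. w0 R w5).
Transitive: no — w0 R w5 and w5 R w1, but not w0 R w1.
Euclidean: no — w1 R w4 and w1 R w5, but not w4 R w5.
Only serial holds.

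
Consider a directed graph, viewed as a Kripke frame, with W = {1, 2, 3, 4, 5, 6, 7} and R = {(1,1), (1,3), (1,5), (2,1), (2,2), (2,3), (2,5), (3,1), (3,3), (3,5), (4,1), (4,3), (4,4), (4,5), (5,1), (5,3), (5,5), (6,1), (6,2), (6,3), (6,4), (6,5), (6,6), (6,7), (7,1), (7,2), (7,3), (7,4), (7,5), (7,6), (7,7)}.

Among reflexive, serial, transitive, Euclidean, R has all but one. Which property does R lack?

Reflexive: yes — every world is R-related to itself.
Serial: yes — every world has a successor (e.g. 1 R 1).
Transitive: yes — every two-step R-path is closed by a direct edge.
Euclidean: no — 6 R 1 and 6 R 2, but not 1 R 2.
Only Euclidean fails.

Euclidean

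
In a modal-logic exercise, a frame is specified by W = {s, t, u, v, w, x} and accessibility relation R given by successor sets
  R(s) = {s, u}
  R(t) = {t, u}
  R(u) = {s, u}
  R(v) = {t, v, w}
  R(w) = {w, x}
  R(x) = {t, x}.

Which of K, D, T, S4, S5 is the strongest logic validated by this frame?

Serial (axiom D): yes — every world has a successor (e.g. s R s).
Reflexive (axiom T): yes — every world is R-related to itself.
Transitive (axiom 4): no — t R u and u R s, but not t R s.
Euclidean (axiom 5): no — v R t and v R w, but not t R w.
So F validates K, D, T; S4 would additionally require R to be transitive. The strongest is T.

T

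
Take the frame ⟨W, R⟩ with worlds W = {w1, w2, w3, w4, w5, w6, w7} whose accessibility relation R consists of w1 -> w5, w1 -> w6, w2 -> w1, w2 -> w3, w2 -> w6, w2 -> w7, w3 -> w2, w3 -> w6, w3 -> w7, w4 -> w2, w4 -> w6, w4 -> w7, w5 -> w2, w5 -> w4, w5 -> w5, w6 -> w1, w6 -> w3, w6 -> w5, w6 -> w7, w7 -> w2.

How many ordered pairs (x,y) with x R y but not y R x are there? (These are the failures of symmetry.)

11

Enumerating: (w1,w5), (w2,w1), (w2,w6), (w3,w7), (w4,w2), (w4,w6), (w4,w7), (w5,w2), (w5,w4), (w6,w5), (w6,w7).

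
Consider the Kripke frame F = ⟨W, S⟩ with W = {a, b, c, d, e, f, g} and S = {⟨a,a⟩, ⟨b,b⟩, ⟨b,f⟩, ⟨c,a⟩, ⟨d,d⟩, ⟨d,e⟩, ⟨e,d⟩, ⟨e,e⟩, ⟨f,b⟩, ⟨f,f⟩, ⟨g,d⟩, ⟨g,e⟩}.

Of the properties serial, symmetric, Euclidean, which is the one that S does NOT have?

Serial: yes — every world has a successor (e.g. a S a).
Symmetric: no — c S a but not a S c.
Euclidean: yes — any two successors of a common world are S-related.
Only symmetric fails.

symmetric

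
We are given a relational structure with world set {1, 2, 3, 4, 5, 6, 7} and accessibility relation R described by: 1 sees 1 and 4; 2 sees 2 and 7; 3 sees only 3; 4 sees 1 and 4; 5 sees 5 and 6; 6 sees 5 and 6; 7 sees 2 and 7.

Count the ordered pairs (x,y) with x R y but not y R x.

R is symmetric; there are no such tuples.

0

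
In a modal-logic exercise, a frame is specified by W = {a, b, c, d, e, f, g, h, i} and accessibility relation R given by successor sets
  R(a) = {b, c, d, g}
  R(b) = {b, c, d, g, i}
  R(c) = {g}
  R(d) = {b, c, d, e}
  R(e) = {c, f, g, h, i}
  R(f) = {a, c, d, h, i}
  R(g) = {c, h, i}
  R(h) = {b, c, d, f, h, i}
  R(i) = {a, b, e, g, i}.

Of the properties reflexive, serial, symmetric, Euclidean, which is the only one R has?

Reflexive: no — a is not related to itself.
Serial: yes — every world has a successor (e.g. a R b).
Symmetric: no — a R b but not b R a.
Euclidean: no — a R c and a R b, but not c R b.
Only serial holds.

serial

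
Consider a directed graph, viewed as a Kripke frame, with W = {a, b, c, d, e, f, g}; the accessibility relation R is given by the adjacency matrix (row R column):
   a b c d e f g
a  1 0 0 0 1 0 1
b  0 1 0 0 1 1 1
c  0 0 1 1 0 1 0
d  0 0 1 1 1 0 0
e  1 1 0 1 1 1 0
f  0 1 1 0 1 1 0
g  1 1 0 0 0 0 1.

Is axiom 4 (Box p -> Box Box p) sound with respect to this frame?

The schema 4 characterises exactly the transitive frames.
Transitive: no — a R e and e R b, but not a R b.

No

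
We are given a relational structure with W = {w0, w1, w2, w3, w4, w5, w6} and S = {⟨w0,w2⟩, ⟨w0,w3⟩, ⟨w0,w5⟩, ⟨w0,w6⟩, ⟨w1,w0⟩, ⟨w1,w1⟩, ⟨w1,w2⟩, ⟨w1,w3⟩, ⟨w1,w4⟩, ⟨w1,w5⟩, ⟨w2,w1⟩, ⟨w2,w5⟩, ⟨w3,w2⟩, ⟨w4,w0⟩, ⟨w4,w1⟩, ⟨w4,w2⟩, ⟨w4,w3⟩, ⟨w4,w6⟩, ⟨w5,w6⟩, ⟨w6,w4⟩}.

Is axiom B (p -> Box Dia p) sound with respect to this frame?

The schema B characterises exactly the symmetric frames.
Symmetric: no — w0 S w2 but not w2 S w0.

No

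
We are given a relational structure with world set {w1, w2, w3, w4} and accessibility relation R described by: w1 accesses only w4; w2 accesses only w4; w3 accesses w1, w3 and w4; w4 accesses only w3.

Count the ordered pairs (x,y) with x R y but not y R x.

Enumerating: (w1,w4), (w2,w4), (w3,w1).

3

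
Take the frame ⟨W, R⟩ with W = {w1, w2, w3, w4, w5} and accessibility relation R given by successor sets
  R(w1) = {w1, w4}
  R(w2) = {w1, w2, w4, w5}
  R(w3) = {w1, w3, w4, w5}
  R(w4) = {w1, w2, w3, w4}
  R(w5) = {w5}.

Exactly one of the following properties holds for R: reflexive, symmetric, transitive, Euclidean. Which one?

reflexive

Reflexive: yes — every world is R-related to itself.
Symmetric: no — w2 R w1 but not w1 R w2.
Transitive: no — w1 R w4 and w4 R w2, but not w1 R w2.
Euclidean: no — w2 R w1 and w2 R w5, but not w1 R w5.
Only reflexive holds.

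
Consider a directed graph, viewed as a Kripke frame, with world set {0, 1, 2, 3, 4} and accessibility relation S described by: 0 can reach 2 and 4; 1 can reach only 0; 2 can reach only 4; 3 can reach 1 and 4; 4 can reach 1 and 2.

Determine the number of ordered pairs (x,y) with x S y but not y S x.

6

Enumerating: (0,2), (0,4), (1,0), (3,1), (3,4), (4,1).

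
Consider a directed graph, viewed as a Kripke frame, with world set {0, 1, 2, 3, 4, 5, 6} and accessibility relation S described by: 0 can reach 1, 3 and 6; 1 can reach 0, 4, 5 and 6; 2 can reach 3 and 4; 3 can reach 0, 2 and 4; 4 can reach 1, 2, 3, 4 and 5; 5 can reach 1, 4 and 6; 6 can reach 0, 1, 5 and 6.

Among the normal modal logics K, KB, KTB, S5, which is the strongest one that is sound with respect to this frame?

KB

Symmetric (axiom B): yes — every pair in S has its reverse in S.
Reflexive (axiom T): no — 0 is not related to itself.
Euclidean (axiom 5): no — 0 S 1 and 0 S 3, but not 1 S 3.
So F validates K, KB; KTB would additionally require S to be reflexive. The strongest is KB.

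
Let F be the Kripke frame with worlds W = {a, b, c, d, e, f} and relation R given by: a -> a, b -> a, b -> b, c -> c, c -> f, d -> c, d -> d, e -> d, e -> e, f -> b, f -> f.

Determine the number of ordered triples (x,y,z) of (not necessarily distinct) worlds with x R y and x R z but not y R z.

Enumerating: (b,a,b), (c,f,c), (d,c,d), (e,d,e), (f,b,f).

5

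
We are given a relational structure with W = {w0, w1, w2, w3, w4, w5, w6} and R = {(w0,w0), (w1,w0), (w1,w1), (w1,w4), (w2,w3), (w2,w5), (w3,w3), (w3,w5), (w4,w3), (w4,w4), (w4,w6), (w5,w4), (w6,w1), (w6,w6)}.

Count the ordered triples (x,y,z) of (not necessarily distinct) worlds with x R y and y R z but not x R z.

Enumerating: (w1,w4,w3), (w1,w4,w6), (w2,w5,w4), (w3,w5,w4), (w4,w3,w5), (w4,w6,w1), (w5,w4,w3), (w5,w4,w6), (w6,w1,w0), (w6,w1,w4).

10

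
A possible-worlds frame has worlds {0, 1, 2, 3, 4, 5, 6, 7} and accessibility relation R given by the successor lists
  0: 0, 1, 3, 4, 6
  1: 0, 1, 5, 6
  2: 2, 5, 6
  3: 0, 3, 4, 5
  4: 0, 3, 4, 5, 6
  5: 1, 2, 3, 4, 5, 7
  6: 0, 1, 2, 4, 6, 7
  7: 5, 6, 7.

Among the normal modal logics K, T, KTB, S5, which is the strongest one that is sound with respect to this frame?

Reflexive (axiom T): yes — every world is R-related to itself.
Symmetric (axiom B): yes — every pair in R has its reverse in R.
Euclidean (axiom 5): no — 0 R 1 and 0 R 3, but not 1 R 3.
So F validates K, T, KTB; S5 would additionally require R to be Euclidean. The strongest is KTB.

KTB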